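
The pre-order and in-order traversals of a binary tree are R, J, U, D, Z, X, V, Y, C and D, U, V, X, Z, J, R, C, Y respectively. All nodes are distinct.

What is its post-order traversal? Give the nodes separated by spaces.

The first element of pre-order is the root; it splits in-order into left and right subtrees.
Root R: left subtree has 6 nodes {D, U, V, X, Z, J}, right has 2 {C, Y}.
  Root J: left subtree has 5 nodes {D, U, V, X, Z}, right has 0 { }.
    Root U: left subtree has 1 node {D}, right has 3 {V, X, Z}.
      Root Z: left subtree has 2 nodes {V, X}, right has 0 { }.
        Root X: left subtree has 1 node {V}, right has 0 { }.
  Root Y: left subtree has 1 node {C}, right has 0 { }.

D V X Z U J C Y R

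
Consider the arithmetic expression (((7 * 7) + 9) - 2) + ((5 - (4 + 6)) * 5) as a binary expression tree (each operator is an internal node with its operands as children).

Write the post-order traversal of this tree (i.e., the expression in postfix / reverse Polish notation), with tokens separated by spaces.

7 7 * 9 + 2 - 5 4 6 + - 5 * +

Post-order on an expression tree gives postfix notation: for each operator, emit left operand, right operand, then the operator.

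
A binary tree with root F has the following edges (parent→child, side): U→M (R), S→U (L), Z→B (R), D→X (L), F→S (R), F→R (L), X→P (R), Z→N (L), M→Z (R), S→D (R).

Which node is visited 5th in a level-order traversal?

D

Level-order visits nodes level by level from the root, left to right within each level.
Level 0: F
Level 1: R, S
Level 2: U, D
Level 3: M, X
Level 4: Z, P
Level 5: N, B
Full level-order sequence: F, R, S, U, D, M, X, Z, P, N, B.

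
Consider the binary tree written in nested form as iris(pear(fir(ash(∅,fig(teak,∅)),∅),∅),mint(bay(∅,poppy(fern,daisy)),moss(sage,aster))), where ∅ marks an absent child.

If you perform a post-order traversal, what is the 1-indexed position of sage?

Post-order visits the left subtree, then the right subtree, then the node.
At iris: go left to pear.
  At pear: go left to fir.
    At fir: go left to ash.
      At ash: no left child.
      At ash: go right to fig.
        At fig: go left to teak.
          teak is a leaf — visit teak.
        At fig: no right child.
        Visit fig.
      Visit ash.
    At fir: no right child.
    Visit fir.
  At pear: no right child.
  Visit pear.
At iris: go right to mint.
  At mint: go left to bay.
    At bay: no left child.
    At bay: go right to poppy.
      At poppy: go left to fern.
        fern is a leaf — visit fern.
      At poppy: go right to daisy.
        daisy is a leaf — visit daisy.
      Visit poppy.
    Visit bay.
  At mint: go right to moss.
    At moss: go left to sage.
      sage is a leaf — visit sage.
    At moss: go right to aster.
      aster is a leaf — visit aster.
    Visit moss.
  Visit mint.
Visit iris.
Full post-order sequence: teak, fig, ash, fir, pear, fern, daisy, poppy, bay, sage, aster, moss, mint, iris.

10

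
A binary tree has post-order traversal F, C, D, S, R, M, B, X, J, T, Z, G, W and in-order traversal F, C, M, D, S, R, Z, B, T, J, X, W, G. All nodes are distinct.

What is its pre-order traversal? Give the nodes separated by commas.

The last element of post-order is the root; it splits in-order into left and right subtrees.
Root W: left subtree has 11 nodes {F, C, M, D, S, R, Z, B, T, J, X}, right has 1 {G}.
  Root Z: left subtree has 6 nodes {F, C, M, D, S, R}, right has 4 {B, T, J, X}.
    Root M: left subtree has 2 nodes {F, C}, right has 3 {D, S, R}.
      Root C: left subtree has 1 node {F}, right has 0 { }.
      Root R: left subtree has 2 nodes {D, S}, right has 0 { }.
        Root S: left subtree has 1 node {D}, right has 0 { }.
    Root T: left subtree has 1 node {B}, right has 2 {J, X}.
      Root J: left subtree has 0 nodes { }, right has 1 {X}.

W, Z, M, C, F, R, S, D, T, B, J, X, G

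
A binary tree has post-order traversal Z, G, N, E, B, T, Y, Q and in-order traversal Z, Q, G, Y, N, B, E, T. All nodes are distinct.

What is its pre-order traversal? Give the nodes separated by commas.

Q, Z, Y, G, T, B, N, E

The last element of post-order is the root; it splits in-order into left and right subtrees.
Root Q: left subtree has 1 node {Z}, right has 6 {G, Y, N, B, E, T}.
  Root Y: left subtree has 1 node {G}, right has 4 {N, B, E, T}.
    Root T: left subtree has 3 nodes {N, B, E}, right has 0 { }.
      Root B: left subtree has 1 node {N}, right has 1 {E}.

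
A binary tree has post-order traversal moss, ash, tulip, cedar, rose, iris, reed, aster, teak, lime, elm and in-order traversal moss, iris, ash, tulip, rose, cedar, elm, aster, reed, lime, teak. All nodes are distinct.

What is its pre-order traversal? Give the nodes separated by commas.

elm, iris, moss, rose, tulip, ash, cedar, lime, aster, reed, teak

The last element of post-order is the root; it splits in-order into left and right subtrees.
Root elm: left subtree has 6 nodes {moss, iris, ash, tulip, rose, cedar}, right has 4 {aster, reed, lime, teak}.
  Root iris: left subtree has 1 node {moss}, right has 4 {ash, tulip, rose, cedar}.
    Root rose: left subtree has 2 nodes {ash, tulip}, right has 1 {cedar}.
      Root tulip: left subtree has 1 node {ash}, right has 0 { }.
  Root lime: left subtree has 2 nodes {aster, reed}, right has 1 {teak}.
    Root aster: left subtree has 0 nodes { }, right has 1 {reed}.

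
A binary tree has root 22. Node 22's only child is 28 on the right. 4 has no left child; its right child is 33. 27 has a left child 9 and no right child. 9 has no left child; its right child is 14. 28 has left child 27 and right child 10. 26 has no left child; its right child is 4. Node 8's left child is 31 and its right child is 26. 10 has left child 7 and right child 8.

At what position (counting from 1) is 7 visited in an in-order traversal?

In-order visits the left subtree, then the node, then the right subtree.
At 22: no left child.
Visit 22.
At 22: go right to 28.
  At 28: go left to 27.
    At 27: go left to 9.
      At 9: no left child.
      Visit 9.
      At 9: go right to 14.
        14 is a leaf — visit 14.
    Visit 27.
    At 27: no right child.
  Visit 28.
  At 28: go right to 10.
    At 10: go left to 7.
      7 is a leaf — visit 7.
    Visit 10.
    At 10: go right to 8.
      At 8: go left to 31.
        31 is a leaf — visit 31.
      Visit 8.
      At 8: go right to 26.
        At 26: no left child.
        Visit 26.
        At 26: go right to 4.
          At 4: no left child.
          Visit 4.
          At 4: go right to 33.
            33 is a leaf — visit 33.
Full in-order sequence: 22, 9, 14, 27, 28, 7, 10, 31, 8, 26, 4, 33.

6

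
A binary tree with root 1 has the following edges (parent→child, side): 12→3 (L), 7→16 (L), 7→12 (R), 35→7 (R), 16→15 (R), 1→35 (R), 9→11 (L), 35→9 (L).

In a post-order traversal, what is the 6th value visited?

Post-order visits the left subtree, then the right subtree, then the node.
At 1: no left child.
At 1: go right to 35.
  At 35: go left to 9.
    At 9: go left to 11.
      11 is a leaf — visit 11.
    At 9: no right child.
    Visit 9.
  At 35: go right to 7.
    At 7: go left to 16.
      At 16: no left child.
      At 16: go right to 15.
        15 is a leaf — visit 15.
      Visit 16.
    At 7: go right to 12.
      At 12: go left to 3.
        3 is a leaf — visit 3.
      At 12: no right child.
      Visit 12.
    Visit 7.
  Visit 35.
Visit 1.
Full post-order sequence: 11, 9, 15, 16, 3, 12, 7, 35, 1.

12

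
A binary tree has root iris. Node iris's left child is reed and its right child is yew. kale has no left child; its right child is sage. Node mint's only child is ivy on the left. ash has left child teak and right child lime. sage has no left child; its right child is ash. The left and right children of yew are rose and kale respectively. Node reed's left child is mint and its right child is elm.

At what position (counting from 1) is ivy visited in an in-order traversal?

1

In-order visits the left subtree, then the node, then the right subtree.
At iris: go left to reed.
  At reed: go left to mint.
    At mint: go left to ivy.
      ivy is a leaf — visit ivy.
    Visit mint.
    At mint: no right child.
  Visit reed.
  At reed: go right to elm.
    elm is a leaf — visit elm.
Visit iris.
At iris: go right to yew.
  At yew: go left to rose.
    rose is a leaf — visit rose.
  Visit yew.
  At yew: go right to kale.
    At kale: no left child.
    Visit kale.
    At kale: go right to sage.
      At sage: no left child.
      Visit sage.
      At sage: go right to ash.
        At ash: go left to teak.
          teak is a leaf — visit teak.
        Visit ash.
        At ash: go right to lime.
          lime is a leaf — visit lime.
Full in-order sequence: ivy, mint, reed, elm, iris, rose, yew, kale, sage, teak, ash, lime.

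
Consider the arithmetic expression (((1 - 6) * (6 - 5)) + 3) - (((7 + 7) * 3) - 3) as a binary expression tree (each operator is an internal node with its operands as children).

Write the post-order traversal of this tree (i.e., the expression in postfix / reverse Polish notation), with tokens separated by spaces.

Post-order on an expression tree gives postfix notation: for each operator, emit left operand, right operand, then the operator.

1 6 - 6 5 - * 3 + 7 7 + 3 * 3 - -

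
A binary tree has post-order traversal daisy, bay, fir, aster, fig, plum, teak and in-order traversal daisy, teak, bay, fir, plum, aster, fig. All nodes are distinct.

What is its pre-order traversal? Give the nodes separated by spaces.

The last element of post-order is the root; it splits in-order into left and right subtrees.
Root teak: left subtree has 1 node {daisy}, right has 5 {bay, fir, plum, aster, fig}.
  Root plum: left subtree has 2 nodes {bay, fir}, right has 2 {aster, fig}.
    Root fir: left subtree has 1 node {bay}, right has 0 { }.
    Root fig: left subtree has 1 node {aster}, right has 0 { }.

teak daisy plum fir bay fig aster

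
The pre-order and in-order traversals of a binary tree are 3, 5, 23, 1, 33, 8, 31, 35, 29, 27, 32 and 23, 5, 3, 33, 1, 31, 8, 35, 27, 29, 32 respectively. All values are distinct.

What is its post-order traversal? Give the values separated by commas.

23, 5, 33, 31, 27, 32, 29, 35, 8, 1, 3

The first element of pre-order is the root; it splits in-order into left and right subtrees.
Root 3: left subtree has 2 nodes {23, 5}, right has 8 {33, 1, 31, 8, 35, 27, 29, 32}.
  Root 5: left subtree has 1 node {23}, right has 0 { }.
  Root 1: left subtree has 1 node {33}, right has 6 {31, 8, 35, 27, 29, 32}.
    Root 8: left subtree has 1 node {31}, right has 4 {35, 27, 29, 32}.
      Root 35: left subtree has 0 nodes { }, right has 3 {27, 29, 32}.
        Root 29: left subtree has 1 node {27}, right has 1 {32}.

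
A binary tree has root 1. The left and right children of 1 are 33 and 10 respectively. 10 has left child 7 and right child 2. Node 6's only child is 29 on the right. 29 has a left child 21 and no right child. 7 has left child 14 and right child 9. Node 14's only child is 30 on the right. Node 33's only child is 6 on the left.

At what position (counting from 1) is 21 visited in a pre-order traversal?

5

Pre-order visits the node, then its left subtree, then its right subtree.
Visit 1.
At 1: go left to 33.
  Visit 33.
  At 33: go left to 6.
    Visit 6.
    At 6: no left child.
    At 6: go right to 29.
      Visit 29.
      At 29: go left to 21.
        21 is a leaf — visit 21.
      At 29: no right child.
  At 33: no right child.
At 1: go right to 10.
  Visit 10.
  At 10: go left to 7.
    Visit 7.
    At 7: go left to 14.
      Visit 14.
      At 14: no left child.
      At 14: go right to 30.
        30 is a leaf — visit 30.
    At 7: go right to 9.
      9 is a leaf — visit 9.
  At 10: go right to 2.
    2 is a leaf — visit 2.
Full pre-order sequence: 1, 33, 6, 29, 21, 10, 7, 14, 30, 9, 2.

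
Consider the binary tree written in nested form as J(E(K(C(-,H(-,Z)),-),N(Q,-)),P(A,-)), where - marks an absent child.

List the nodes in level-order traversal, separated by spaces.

Level-order visits nodes level by level from the root, left to right within each level.
Level 0: J
Level 1: E, P
Level 2: K, N, A
Level 3: C, Q
Level 4: H
Level 5: Z

J E P K N A C Q H Z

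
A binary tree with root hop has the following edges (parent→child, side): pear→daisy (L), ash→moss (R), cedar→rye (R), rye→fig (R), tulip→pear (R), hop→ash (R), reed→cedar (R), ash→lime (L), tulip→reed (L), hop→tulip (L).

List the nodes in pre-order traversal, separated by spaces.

Pre-order visits the node, then its left subtree, then its right subtree.
Visit hop.
At hop: go left to tulip.
  Visit tulip.
  At tulip: go left to reed.
    Visit reed.
    At reed: no left child.
    At reed: go right to cedar.
      Visit cedar.
      At cedar: no left child.
      At cedar: go right to rye.
        Visit rye.
        At rye: no left child.
        At rye: go right to fig.
          fig is a leaf — visit fig.
  At tulip: go right to pear.
    Visit pear.
    At pear: go left to daisy.
      daisy is a leaf — visit daisy.
    At pear: no right child.
At hop: go right to ash.
  Visit ash.
  At ash: go left to lime.
    lime is a leaf — visit lime.
  At ash: go right to moss.
    moss is a leaf — visit moss.

hop tulip reed cedar rye fig pear daisy ash lime moss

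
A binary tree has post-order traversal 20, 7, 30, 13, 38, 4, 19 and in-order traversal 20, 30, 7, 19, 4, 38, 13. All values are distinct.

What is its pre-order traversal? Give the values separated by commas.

The last element of post-order is the root; it splits in-order into left and right subtrees.
Root 19: left subtree has 3 nodes {20, 30, 7}, right has 3 {4, 38, 13}.
  Root 30: left subtree has 1 node {20}, right has 1 {7}.
  Root 4: left subtree has 0 nodes { }, right has 2 {38, 13}.
    Root 38: left subtree has 0 nodes { }, right has 1 {13}.

19, 30, 20, 7, 4, 38, 13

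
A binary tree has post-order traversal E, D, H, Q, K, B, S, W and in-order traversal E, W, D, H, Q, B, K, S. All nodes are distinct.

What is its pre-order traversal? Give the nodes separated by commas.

W, E, S, B, Q, H, D, K

The last element of post-order is the root; it splits in-order into left and right subtrees.
Root W: left subtree has 1 node {E}, right has 6 {D, H, Q, B, K, S}.
  Root S: left subtree has 5 nodes {D, H, Q, B, K}, right has 0 { }.
    Root B: left subtree has 3 nodes {D, H, Q}, right has 1 {K}.
      Root Q: left subtree has 2 nodes {D, H}, right has 0 { }.
        Root H: left subtree has 1 node {D}, right has 0 { }.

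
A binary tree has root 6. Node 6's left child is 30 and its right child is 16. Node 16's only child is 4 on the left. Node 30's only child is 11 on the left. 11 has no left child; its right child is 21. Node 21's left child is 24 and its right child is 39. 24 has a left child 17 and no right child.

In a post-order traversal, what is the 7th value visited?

Post-order visits the left subtree, then the right subtree, then the node.
At 6: go left to 30.
  At 30: go left to 11.
    At 11: no left child.
    At 11: go right to 21.
      At 21: go left to 24.
        At 24: go left to 17.
          17 is a leaf — visit 17.
        At 24: no right child.
        Visit 24.
      At 21: go right to 39.
        39 is a leaf — visit 39.
      Visit 21.
    Visit 11.
  At 30: no right child.
  Visit 30.
At 6: go right to 16.
  At 16: go left to 4.
    4 is a leaf — visit 4.
  At 16: no right child.
  Visit 16.
Visit 6.
Full post-order sequence: 17, 24, 39, 21, 11, 30, 4, 16, 6.

4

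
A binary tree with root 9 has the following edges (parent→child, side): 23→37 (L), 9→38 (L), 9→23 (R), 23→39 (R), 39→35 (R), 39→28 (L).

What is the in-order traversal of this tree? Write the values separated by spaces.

In-order visits the left subtree, then the node, then the right subtree.
At 9: go left to 38.
  38 is a leaf — visit 38.
Visit 9.
At 9: go right to 23.
  At 23: go left to 37.
    37 is a leaf — visit 37.
  Visit 23.
  At 23: go right to 39.
    At 39: go left to 28.
      28 is a leaf — visit 28.
    Visit 39.
    At 39: go right to 35.
      35 is a leaf — visit 35.

38 9 37 23 28 39 35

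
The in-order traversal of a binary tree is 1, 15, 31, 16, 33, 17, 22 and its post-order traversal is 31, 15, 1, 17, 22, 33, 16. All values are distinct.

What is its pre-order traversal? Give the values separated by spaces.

The last element of post-order is the root; it splits in-order into left and right subtrees.
Root 16: left subtree has 3 nodes {1, 15, 31}, right has 3 {33, 17, 22}.
  Root 1: left subtree has 0 nodes { }, right has 2 {15, 31}.
    Root 15: left subtree has 0 nodes { }, right has 1 {31}.
  Root 33: left subtree has 0 nodes { }, right has 2 {17, 22}.
    Root 22: left subtree has 1 node {17}, right has 0 { }.

16 1 15 31 33 22 17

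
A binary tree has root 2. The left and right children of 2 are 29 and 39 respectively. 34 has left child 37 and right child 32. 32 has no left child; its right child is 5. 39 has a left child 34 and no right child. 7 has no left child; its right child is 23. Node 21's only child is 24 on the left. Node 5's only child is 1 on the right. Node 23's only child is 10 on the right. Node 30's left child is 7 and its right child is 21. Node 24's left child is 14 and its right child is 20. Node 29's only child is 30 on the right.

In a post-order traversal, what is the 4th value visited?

14

Post-order visits the left subtree, then the right subtree, then the node.
At 2: go left to 29.
  At 29: no left child.
  At 29: go right to 30.
    At 30: go left to 7.
      At 7: no left child.
      At 7: go right to 23.
        At 23: no left child.
        At 23: go right to 10.
          10 is a leaf — visit 10.
        Visit 23.
      Visit 7.
    At 30: go right to 21.
      At 21: go left to 24.
        At 24: go left to 14.
          14 is a leaf — visit 14.
        At 24: go right to 20.
          20 is a leaf — visit 20.
        Visit 24.
      At 21: no right child.
      Visit 21.
    Visit 30.
  Visit 29.
At 2: go right to 39.
  At 39: go left to 34.
    At 34: go left to 37.
      37 is a leaf — visit 37.
    At 34: go right to 32.
      At 32: no left child.
      At 32: go right to 5.
        At 5: no left child.
        At 5: go right to 1.
          1 is a leaf — visit 1.
        Visit 5.
      Visit 32.
    Visit 34.
  At 39: no right child.
  Visit 39.
Visit 2.
Full post-order sequence: 10, 23, 7, 14, 20, 24, 21, 30, 29, 37, 1, 5, 32, 34, 39, 2.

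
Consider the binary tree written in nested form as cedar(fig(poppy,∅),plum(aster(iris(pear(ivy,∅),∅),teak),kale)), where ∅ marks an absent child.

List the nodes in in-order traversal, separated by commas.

In-order visits the left subtree, then the node, then the right subtree.
At cedar: go left to fig.
  At fig: go left to poppy.
    poppy is a leaf — visit poppy.
  Visit fig.
  At fig: no right child.
Visit cedar.
At cedar: go right to plum.
  At plum: go left to aster.
    At aster: go left to iris.
      At iris: go left to pear.
        At pear: go left to ivy.
          ivy is a leaf — visit ivy.
        Visit pear.
        At pear: no right child.
      Visit iris.
      At iris: no right child.
    Visit aster.
    At aster: go right to teak.
      teak is a leaf — visit teak.
  Visit plum.
  At plum: go right to kale.
    kale is a leaf — visit kale.

poppy, fig, cedar, ivy, pear, iris, aster, teak, plum, kale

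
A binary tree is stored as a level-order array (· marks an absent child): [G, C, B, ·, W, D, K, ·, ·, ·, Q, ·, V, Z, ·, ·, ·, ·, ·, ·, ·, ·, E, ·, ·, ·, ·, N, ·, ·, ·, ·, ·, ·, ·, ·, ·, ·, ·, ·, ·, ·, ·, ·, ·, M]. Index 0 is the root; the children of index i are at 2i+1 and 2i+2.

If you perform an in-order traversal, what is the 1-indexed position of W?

2

In-order visits the left subtree, then the node, then the right subtree.
At G: go left to C.
  At C: no left child.
  Visit C.
  At C: go right to W.
    At W: no left child.
    Visit W.
    At W: go right to Q.
      At Q: no left child.
      Visit Q.
      At Q: go right to E.
        At E: go left to M.
          M is a leaf — visit M.
        Visit E.
        At E: no right child.
Visit G.
At G: go right to B.
  At B: go left to D.
    At D: no left child.
    Visit D.
    At D: go right to V.
      V is a leaf — visit V.
  Visit B.
  At B: go right to K.
    At K: go left to Z.
      At Z: go left to N.
        N is a leaf — visit N.
      Visit Z.
      At Z: no right child.
    Visit K.
    At K: no right child.
Full in-order sequence: C, W, Q, M, E, G, D, V, B, N, Z, K.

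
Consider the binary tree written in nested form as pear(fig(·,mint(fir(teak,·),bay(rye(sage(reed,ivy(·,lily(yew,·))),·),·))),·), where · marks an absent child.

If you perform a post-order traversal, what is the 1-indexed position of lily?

5

Post-order visits the left subtree, then the right subtree, then the node.
At pear: go left to fig.
  At fig: no left child.
  At fig: go right to mint.
    At mint: go left to fir.
      At fir: go left to teak.
        teak is a leaf — visit teak.
      At fir: no right child.
      Visit fir.
    At mint: go right to bay.
      At bay: go left to rye.
        At rye: go left to sage.
          At sage: go left to reed.
            reed is a leaf — visit reed.
          At sage: go right to ivy.
            At ivy: no left child.
            At ivy: go right to lily.
              At lily: go left to yew.
                yew is a leaf — visit yew.
              At lily: no right child.
              Visit lily.
            Visit ivy.
          Visit sage.
        At rye: no right child.
        Visit rye.
      At bay: no right child.
      Visit bay.
    Visit mint.
  Visit fig.
At pear: no right child.
Visit pear.
Full post-order sequence: teak, fir, reed, yew, lily, ivy, sage, rye, bay, mint, fig, pear.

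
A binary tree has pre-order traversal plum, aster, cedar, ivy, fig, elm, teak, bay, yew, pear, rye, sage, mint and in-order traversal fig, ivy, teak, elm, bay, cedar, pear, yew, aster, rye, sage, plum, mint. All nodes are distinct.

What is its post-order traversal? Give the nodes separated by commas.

fig, teak, bay, elm, ivy, pear, yew, cedar, sage, rye, aster, mint, plum

The first element of pre-order is the root; it splits in-order into left and right subtrees.
Root plum: left subtree has 11 nodes {fig, ivy, teak, elm, bay, cedar, pear, yew, aster, rye, sage}, right has 1 {mint}.
  Root aster: left subtree has 8 nodes {fig, ivy, teak, elm, bay, cedar, pear, yew}, right has 2 {rye, sage}.
    Root cedar: left subtree has 5 nodes {fig, ivy, teak, elm, bay}, right has 2 {pear, yew}.
      Root ivy: left subtree has 1 node {fig}, right has 3 {teak, elm, bay}.
        Root elm: left subtree has 1 node {teak}, right has 1 {bay}.
      Root yew: left subtree has 1 node {pear}, right has 0 { }.
    Root rye: left subtree has 0 nodes { }, right has 1 {sage}.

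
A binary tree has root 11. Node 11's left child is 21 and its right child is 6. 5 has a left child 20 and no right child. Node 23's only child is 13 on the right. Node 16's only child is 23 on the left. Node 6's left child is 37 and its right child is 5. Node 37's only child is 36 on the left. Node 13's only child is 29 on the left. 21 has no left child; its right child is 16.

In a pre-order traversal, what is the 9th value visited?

Pre-order visits the node, then its left subtree, then its right subtree.
Visit 11.
At 11: go left to 21.
  Visit 21.
  At 21: no left child.
  At 21: go right to 16.
    Visit 16.
    At 16: go left to 23.
      Visit 23.
      At 23: no left child.
      At 23: go right to 13.
        Visit 13.
        At 13: go left to 29.
          29 is a leaf — visit 29.
        At 13: no right child.
    At 16: no right child.
At 11: go right to 6.
  Visit 6.
  At 6: go left to 37.
    Visit 37.
    At 37: go left to 36.
      36 is a leaf — visit 36.
    At 37: no right child.
  At 6: go right to 5.
    Visit 5.
    At 5: go left to 20.
      20 is a leaf — visit 20.
    At 5: no right child.
Full pre-order sequence: 11, 21, 16, 23, 13, 29, 6, 37, 36, 5, 20.

36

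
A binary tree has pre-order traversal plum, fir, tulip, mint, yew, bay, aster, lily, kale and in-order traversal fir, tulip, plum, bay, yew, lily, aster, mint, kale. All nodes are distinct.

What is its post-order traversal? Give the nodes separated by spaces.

The first element of pre-order is the root; it splits in-order into left and right subtrees.
Root plum: left subtree has 2 nodes {fir, tulip}, right has 6 {bay, yew, lily, aster, mint, kale}.
  Root fir: left subtree has 0 nodes { }, right has 1 {tulip}.
  Root mint: left subtree has 4 nodes {bay, yew, lily, aster}, right has 1 {kale}.
    Root yew: left subtree has 1 node {bay}, right has 2 {lily, aster}.
      Root aster: left subtree has 1 node {lily}, right has 0 { }.

tulip fir bay lily aster yew kale mint plum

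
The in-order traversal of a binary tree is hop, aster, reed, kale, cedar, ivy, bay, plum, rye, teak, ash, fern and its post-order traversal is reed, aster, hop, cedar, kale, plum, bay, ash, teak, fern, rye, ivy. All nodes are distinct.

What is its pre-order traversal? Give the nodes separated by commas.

ivy, kale, hop, aster, reed, cedar, rye, bay, plum, fern, teak, ash

The last element of post-order is the root; it splits in-order into left and right subtrees.
Root ivy: left subtree has 5 nodes {hop, aster, reed, kale, cedar}, right has 6 {bay, plum, rye, teak, ash, fern}.
  Root kale: left subtree has 3 nodes {hop, aster, reed}, right has 1 {cedar}.
    Root hop: left subtree has 0 nodes { }, right has 2 {aster, reed}.
      Root aster: left subtree has 0 nodes { }, right has 1 {reed}.
  Root rye: left subtree has 2 nodes {bay, plum}, right has 3 {teak, ash, fern}.
    Root bay: left subtree has 0 nodes { }, right has 1 {plum}.
    Root fern: left subtree has 2 nodes {teak, ash}, right has 0 { }.
      Root teak: left subtree has 0 nodes { }, right has 1 {ash}.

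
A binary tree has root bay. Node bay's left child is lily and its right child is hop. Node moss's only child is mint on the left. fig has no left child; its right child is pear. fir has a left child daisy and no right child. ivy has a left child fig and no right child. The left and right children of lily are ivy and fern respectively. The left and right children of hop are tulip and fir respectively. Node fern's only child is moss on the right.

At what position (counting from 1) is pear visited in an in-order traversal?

In-order visits the left subtree, then the node, then the right subtree.
At bay: go left to lily.
  At lily: go left to ivy.
    At ivy: go left to fig.
      At fig: no left child.
      Visit fig.
      At fig: go right to pear.
        pear is a leaf — visit pear.
    Visit ivy.
    At ivy: no right child.
  Visit lily.
  At lily: go right to fern.
    At fern: no left child.
    Visit fern.
    At fern: go right to moss.
      At moss: go left to mint.
        mint is a leaf — visit mint.
      Visit moss.
      At moss: no right child.
Visit bay.
At bay: go right to hop.
  At hop: go left to tulip.
    tulip is a leaf — visit tulip.
  Visit hop.
  At hop: go right to fir.
    At fir: go left to daisy.
      daisy is a leaf — visit daisy.
    Visit fir.
    At fir: no right child.
Full in-order sequence: fig, pear, ivy, lily, fern, mint, moss, bay, tulip, hop, daisy, fir.

2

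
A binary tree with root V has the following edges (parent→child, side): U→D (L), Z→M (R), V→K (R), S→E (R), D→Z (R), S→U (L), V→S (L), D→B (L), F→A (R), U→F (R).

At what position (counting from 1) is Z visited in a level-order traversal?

Level-order visits nodes level by level from the root, left to right within each level.
Level 0: V
Level 1: S, K
Level 2: U, E
Level 3: D, F
Level 4: B, Z, A
Level 5: M
Full level-order sequence: V, S, K, U, E, D, F, B, Z, A, M.

9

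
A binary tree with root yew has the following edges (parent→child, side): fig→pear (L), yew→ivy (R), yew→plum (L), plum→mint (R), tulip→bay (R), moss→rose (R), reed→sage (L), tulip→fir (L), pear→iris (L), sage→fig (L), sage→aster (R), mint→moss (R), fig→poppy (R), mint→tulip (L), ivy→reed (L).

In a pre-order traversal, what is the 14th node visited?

iris

Pre-order visits the node, then its left subtree, then its right subtree.
Visit yew.
At yew: go left to plum.
  Visit plum.
  At plum: no left child.
  At plum: go right to mint.
    Visit mint.
    At mint: go left to tulip.
      Visit tulip.
      At tulip: go left to fir.
        fir is a leaf — visit fir.
      At tulip: go right to bay.
        bay is a leaf — visit bay.
    At mint: go right to moss.
      Visit moss.
      At moss: no left child.
      At moss: go right to rose.
        rose is a leaf — visit rose.
At yew: go right to ivy.
  Visit ivy.
  At ivy: go left to reed.
    Visit reed.
    At reed: go left to sage.
      Visit sage.
      At sage: go left to fig.
        Visit fig.
        At fig: go left to pear.
          Visit pear.
          At pear: go left to iris.
            iris is a leaf — visit iris.
          At pear: no right child.
        At fig: go right to poppy.
          poppy is a leaf — visit poppy.
      At sage: go right to aster.
        aster is a leaf — visit aster.
    At reed: no right child.
  At ivy: no right child.
Full pre-order sequence: yew, plum, mint, tulip, fir, bay, moss, rose, ivy, reed, sage, fig, pear, iris, poppy, aster.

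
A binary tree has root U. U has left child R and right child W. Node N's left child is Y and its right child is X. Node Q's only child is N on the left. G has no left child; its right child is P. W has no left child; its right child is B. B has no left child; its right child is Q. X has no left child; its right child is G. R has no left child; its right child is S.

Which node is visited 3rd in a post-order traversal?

Y

Post-order visits the left subtree, then the right subtree, then the node.
At U: go left to R.
  At R: no left child.
  At R: go right to S.
    S is a leaf — visit S.
  Visit R.
At U: go right to W.
  At W: no left child.
  At W: go right to B.
    At B: no left child.
    At B: go right to Q.
      At Q: go left to N.
        At N: go left to Y.
          Y is a leaf — visit Y.
        At N: go right to X.
          At X: no left child.
          At X: go right to G.
            At G: no left child.
            At G: go right to P.
              P is a leaf — visit P.
            Visit G.
          Visit X.
        Visit N.
      At Q: no right child.
      Visit Q.
    Visit B.
  Visit W.
Visit U.
Full post-order sequence: S, R, Y, P, G, X, N, Q, B, W, U.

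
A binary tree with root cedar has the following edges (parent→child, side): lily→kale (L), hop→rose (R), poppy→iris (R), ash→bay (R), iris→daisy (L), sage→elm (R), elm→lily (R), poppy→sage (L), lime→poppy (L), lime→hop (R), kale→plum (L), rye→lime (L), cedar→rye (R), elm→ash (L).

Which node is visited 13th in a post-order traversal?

lime

Post-order visits the left subtree, then the right subtree, then the node.
At cedar: no left child.
At cedar: go right to rye.
  At rye: go left to lime.
    At lime: go left to poppy.
      At poppy: go left to sage.
        At sage: no left child.
        At sage: go right to elm.
          At elm: go left to ash.
            At ash: no left child.
            At ash: go right to bay.
              bay is a leaf — visit bay.
            Visit ash.
          At elm: go right to lily.
            At lily: go left to kale.
              At kale: go left to plum.
                plum is a leaf — visit plum.
              At kale: no right child.
              Visit kale.
            At lily: no right child.
            Visit lily.
          Visit elm.
        Visit sage.
      At poppy: go right to iris.
        At iris: go left to daisy.
          daisy is a leaf — visit daisy.
        At iris: no right child.
        Visit iris.
      Visit poppy.
    At lime: go right to hop.
      At hop: no left child.
      At hop: go right to rose.
        rose is a leaf — visit rose.
      Visit hop.
    Visit lime.
  At rye: no right child.
  Visit rye.
Visit cedar.
Full post-order sequence: bay, ash, plum, kale, lily, elm, sage, daisy, iris, poppy, rose, hop, lime, rye, cedar.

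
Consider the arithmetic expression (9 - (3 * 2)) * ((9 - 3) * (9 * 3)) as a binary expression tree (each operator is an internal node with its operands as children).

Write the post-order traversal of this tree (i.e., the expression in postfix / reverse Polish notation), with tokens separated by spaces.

Post-order on an expression tree gives postfix notation: for each operator, emit left operand, right operand, then the operator.

9 3 2 * - 9 3 - 9 3 * * *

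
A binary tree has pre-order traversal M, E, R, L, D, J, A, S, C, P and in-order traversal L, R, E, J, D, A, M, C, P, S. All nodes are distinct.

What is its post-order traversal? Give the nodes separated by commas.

L, R, J, A, D, E, P, C, S, M

The first element of pre-order is the root; it splits in-order into left and right subtrees.
Root M: left subtree has 6 nodes {L, R, E, J, D, A}, right has 3 {C, P, S}.
  Root E: left subtree has 2 nodes {L, R}, right has 3 {J, D, A}.
    Root R: left subtree has 1 node {L}, right has 0 { }.
    Root D: left subtree has 1 node {J}, right has 1 {A}.
  Root S: left subtree has 2 nodes {C, P}, right has 0 { }.
    Root C: left subtree has 0 nodes { }, right has 1 {P}.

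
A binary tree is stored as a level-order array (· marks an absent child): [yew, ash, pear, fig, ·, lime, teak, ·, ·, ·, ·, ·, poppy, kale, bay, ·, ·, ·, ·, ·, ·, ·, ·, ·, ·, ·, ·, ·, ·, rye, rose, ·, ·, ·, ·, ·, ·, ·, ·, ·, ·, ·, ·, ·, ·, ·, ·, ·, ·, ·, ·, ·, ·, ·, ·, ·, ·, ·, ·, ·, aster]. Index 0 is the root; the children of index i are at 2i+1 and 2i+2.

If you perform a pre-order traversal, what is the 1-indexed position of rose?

12

Pre-order visits the node, then its left subtree, then its right subtree.
Visit yew.
At yew: go left to ash.
  Visit ash.
  At ash: go left to fig.
    fig is a leaf — visit fig.
  At ash: no right child.
At yew: go right to pear.
  Visit pear.
  At pear: go left to lime.
    Visit lime.
    At lime: no left child.
    At lime: go right to poppy.
      poppy is a leaf — visit poppy.
  At pear: go right to teak.
    Visit teak.
    At teak: go left to kale.
      kale is a leaf — visit kale.
    At teak: go right to bay.
      Visit bay.
      At bay: go left to rye.
        Visit rye.
        At rye: no left child.
        At rye: go right to aster.
          aster is a leaf — visit aster.
      At bay: go right to rose.
        rose is a leaf — visit rose.
Full pre-order sequence: yew, ash, fig, pear, lime, poppy, teak, kale, bay, rye, aster, rose.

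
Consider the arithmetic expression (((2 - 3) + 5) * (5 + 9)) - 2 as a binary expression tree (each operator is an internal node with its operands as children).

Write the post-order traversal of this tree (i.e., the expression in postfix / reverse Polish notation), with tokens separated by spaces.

2 3 - 5 + 5 9 + * 2 -

Post-order on an expression tree gives postfix notation: for each operator, emit left operand, right operand, then the operator.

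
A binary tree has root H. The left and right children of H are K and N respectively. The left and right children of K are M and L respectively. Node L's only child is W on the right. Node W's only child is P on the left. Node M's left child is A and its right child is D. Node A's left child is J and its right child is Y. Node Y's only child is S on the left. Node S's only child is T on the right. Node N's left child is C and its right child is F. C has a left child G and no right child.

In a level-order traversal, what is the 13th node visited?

Y

Level-order visits nodes level by level from the root, left to right within each level.
Level 0: H
Level 1: K, N
Level 2: M, L, C, F
Level 3: A, D, W, G
Level 4: J, Y, P
Level 5: S
Level 6: T
Full level-order sequence: H, K, N, M, L, C, F, A, D, W, G, J, Y, P, S, T.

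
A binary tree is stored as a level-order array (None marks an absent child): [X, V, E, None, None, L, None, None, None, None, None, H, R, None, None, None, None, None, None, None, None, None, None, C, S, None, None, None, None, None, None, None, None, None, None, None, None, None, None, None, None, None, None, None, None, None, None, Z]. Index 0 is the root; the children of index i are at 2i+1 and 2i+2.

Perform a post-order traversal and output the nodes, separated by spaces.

V Z C S H R L E X

Post-order visits the left subtree, then the right subtree, then the node.
At X: go left to V.
  V is a leaf — visit V.
At X: go right to E.
  At E: go left to L.
    At L: go left to H.
      At H: go left to C.
        At C: go left to Z.
          Z is a leaf — visit Z.
        At C: no right child.
        Visit C.
      At H: go right to S.
        S is a leaf — visit S.
      Visit H.
    At L: go right to R.
      R is a leaf — visit R.
    Visit L.
  At E: no right child.
  Visit E.
Visit X.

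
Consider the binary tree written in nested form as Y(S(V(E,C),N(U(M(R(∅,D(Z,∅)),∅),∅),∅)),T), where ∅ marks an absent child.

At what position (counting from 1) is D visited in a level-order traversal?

Level-order visits nodes level by level from the root, left to right within each level.
Level 0: Y
Level 1: S, T
Level 2: V, N
Level 3: E, C, U
Level 4: M
Level 5: R
Level 6: D
Level 7: Z
Full level-order sequence: Y, S, T, V, N, E, C, U, M, R, D, Z.

11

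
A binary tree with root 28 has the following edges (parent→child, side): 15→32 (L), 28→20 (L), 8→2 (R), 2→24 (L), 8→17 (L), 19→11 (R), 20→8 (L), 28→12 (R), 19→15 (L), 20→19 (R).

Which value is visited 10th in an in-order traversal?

In-order visits the left subtree, then the node, then the right subtree.
At 28: go left to 20.
  At 20: go left to 8.
    At 8: go left to 17.
      17 is a leaf — visit 17.
    Visit 8.
    At 8: go right to 2.
      At 2: go left to 24.
        24 is a leaf — visit 24.
      Visit 2.
      At 2: no right child.
  Visit 20.
  At 20: go right to 19.
    At 19: go left to 15.
      At 15: go left to 32.
        32 is a leaf — visit 32.
      Visit 15.
      At 15: no right child.
    Visit 19.
    At 19: go right to 11.
      11 is a leaf — visit 11.
Visit 28.
At 28: go right to 12.
  12 is a leaf — visit 12.
Full in-order sequence: 17, 8, 24, 2, 20, 32, 15, 19, 11, 28, 12.

28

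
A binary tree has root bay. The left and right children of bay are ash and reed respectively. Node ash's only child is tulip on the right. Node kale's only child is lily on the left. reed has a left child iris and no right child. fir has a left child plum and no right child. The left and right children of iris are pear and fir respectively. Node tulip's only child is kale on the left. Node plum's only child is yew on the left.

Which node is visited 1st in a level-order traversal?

Level-order visits nodes level by level from the root, left to right within each level.
Level 0: bay
Level 1: ash, reed
Level 2: tulip, iris
Level 3: kale, pear, fir
Level 4: lily, plum
Level 5: yew
Full level-order sequence: bay, ash, reed, tulip, iris, kale, pear, fir, lily, plum, yew.

bay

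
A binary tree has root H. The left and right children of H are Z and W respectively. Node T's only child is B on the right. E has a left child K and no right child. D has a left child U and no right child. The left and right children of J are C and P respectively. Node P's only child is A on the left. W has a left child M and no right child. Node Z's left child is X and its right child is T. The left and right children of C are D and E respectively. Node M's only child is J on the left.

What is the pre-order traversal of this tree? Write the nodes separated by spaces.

Pre-order visits the node, then its left subtree, then its right subtree.
Visit H.
At H: go left to Z.
  Visit Z.
  At Z: go left to X.
    X is a leaf — visit X.
  At Z: go right to T.
    Visit T.
    At T: no left child.
    At T: go right to B.
      B is a leaf — visit B.
At H: go right to W.
  Visit W.
  At W: go left to M.
    Visit M.
    At M: go left to J.
      Visit J.
      At J: go left to C.
        Visit C.
        At C: go left to D.
          Visit D.
          At D: go left to U.
            U is a leaf — visit U.
          At D: no right child.
        At C: go right to E.
          Visit E.
          At E: go left to K.
            K is a leaf — visit K.
          At E: no right child.
      At J: go right to P.
        Visit P.
        At P: go left to A.
          A is a leaf — visit A.
        At P: no right child.
    At M: no right child.
  At W: no right child.

H Z X T B W M J C D U E K P A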